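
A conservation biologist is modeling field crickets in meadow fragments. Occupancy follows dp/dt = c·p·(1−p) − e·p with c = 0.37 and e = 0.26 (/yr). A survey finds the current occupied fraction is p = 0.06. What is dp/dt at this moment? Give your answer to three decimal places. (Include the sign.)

0.005

Colonization term: c·p·(1−p) = 0.37×0.06×0.9400 = 0.02087.
Extinction term: e·p = 0.01560.
dp/dt = 0.02087 − 0.01560 = 0.00527.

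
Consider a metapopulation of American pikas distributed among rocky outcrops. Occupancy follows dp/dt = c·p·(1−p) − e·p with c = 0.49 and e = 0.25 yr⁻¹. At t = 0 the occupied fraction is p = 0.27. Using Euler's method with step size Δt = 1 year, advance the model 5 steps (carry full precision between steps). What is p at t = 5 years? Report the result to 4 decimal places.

0.3976

Update rule: p ← p + [c·p·(1−p) − e·p]·Δt with Δt = 1.
  1  |  dp/dt·Δt = +0.029079  |  p_1 = 0.299079
  2  |  dp/dt·Δt = +0.027949  |  p_2 = 0.327028
  3  |  dp/dt·Δt = +0.026083  |  p_3 = 0.353111
  4  |  dp/dt·Δt = +0.023650  |  p_4 = 0.376761
  5  |  dp/dt·Δt = +0.020868  |  p_5 = 0.397628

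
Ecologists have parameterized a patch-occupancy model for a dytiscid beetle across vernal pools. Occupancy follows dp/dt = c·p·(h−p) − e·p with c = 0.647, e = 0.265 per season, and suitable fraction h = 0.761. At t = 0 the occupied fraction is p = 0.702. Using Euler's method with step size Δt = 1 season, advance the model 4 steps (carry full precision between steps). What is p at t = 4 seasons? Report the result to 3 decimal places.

Update rule: p ← p + [c·p·(h−p) − e·p]·Δt with Δt = 1.
t = 1: p = 0.70200 + (-0.15923) = 0.54277
t = 2: p = 0.54277 + (-0.06720) = 0.47557
t = 3: p = 0.47557 + (-0.03820) = 0.43737
t = 4: p = 0.43737 + (-0.02432) = 0.41305

0.413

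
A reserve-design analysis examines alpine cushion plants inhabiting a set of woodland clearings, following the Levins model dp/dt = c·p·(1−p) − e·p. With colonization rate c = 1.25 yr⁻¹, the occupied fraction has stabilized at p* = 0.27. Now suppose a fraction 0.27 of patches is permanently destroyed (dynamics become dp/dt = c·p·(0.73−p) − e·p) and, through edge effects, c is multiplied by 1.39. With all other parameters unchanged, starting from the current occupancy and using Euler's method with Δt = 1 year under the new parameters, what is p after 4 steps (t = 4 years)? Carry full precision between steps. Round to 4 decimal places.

Balance c(1−p*) = e gives e = 1.25×(1 − 0.27000) = 0.91250.
Starting from p₀ = 0.27000; update p ← p + (dp/dt)·Δt with the new parameters.
step 1: Δp = -0.03058, p = 0.23942
step 2: Δp = -0.01439, p = 0.22503
step 3: Δp = -0.00790, p = 0.21713
step 4: Δp = -0.00464, p = 0.21248

0.2125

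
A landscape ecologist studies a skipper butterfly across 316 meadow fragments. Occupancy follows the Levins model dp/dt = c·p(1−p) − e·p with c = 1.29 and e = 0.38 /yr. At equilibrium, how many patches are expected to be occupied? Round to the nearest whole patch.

223

p* = 1 − e/c = 1 − 0.38/1.29 = 0.7054.
Expected occupied patches = N × p* = 316 × 0.7054 = 222.91 ≈ 223.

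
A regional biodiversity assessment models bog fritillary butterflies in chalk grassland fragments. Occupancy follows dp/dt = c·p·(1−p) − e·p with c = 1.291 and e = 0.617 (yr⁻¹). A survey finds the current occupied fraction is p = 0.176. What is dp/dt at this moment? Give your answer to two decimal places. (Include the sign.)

0.08

Colonization term: c·p·(1−p) = 1.291×0.176×0.8240 = 0.18723.
Extinction term: e·p = 0.10859.
dp/dt = 0.18723 − 0.10859 = 0.07863.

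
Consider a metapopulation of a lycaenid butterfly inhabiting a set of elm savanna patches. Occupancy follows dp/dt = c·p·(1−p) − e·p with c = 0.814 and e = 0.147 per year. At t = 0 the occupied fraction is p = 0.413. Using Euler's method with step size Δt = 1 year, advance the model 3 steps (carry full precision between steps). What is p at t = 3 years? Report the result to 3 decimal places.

Update rule: p ← p + [c·p·(1−p) − e·p]·Δt with Δt = 1.
t = 1: p = 0.41300 + (+0.13663) = 0.54963
t = 2: p = 0.54963 + (+0.12070) = 0.67033
t = 3: p = 0.67033 + (+0.08135) = 0.75167

0.752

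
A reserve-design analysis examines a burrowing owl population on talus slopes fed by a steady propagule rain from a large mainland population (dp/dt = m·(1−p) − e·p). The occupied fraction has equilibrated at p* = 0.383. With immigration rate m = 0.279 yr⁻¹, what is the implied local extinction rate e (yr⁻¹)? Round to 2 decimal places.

0.45

At equilibrium m(1−p*) = e·p*, so e = m(1−p*)/p*.
e = 0.279 × 0.6170 / 0.383 = 0.4495.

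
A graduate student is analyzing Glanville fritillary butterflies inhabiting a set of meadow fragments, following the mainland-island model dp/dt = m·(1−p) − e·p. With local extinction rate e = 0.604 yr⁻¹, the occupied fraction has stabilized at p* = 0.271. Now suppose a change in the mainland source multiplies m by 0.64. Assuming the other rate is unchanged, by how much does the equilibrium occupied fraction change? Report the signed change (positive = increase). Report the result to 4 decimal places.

Balance m(1−p*) = e·p* gives m = e·p*/(1−p*) = 0.604×0.27100/0.72900 = 0.22453.
New p* = m/(m+e) = 0.14370/(0.14370+0.60400) = 0.19219.
Δp* = 0.19219 − 0.27100 = -0.07881.

-0.0788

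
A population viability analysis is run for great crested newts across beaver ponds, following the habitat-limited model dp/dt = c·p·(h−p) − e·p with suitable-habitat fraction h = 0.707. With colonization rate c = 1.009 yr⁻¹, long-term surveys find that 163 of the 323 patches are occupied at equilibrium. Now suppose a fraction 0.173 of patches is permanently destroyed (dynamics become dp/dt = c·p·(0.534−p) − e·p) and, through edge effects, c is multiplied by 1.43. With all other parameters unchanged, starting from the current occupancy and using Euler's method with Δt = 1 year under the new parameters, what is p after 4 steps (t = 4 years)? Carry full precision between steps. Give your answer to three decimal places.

Observed p* = 163/323 = 0.50464.
Balance c(h−p*) = e gives e = 1.009×(0.707 − 0.50464) = 0.20418.
Starting from p₀ = 0.50464; update p ← p + (dp/dt)·Δt with the new parameters.
t = 1: p = 0.50464 + (-0.08166) = 0.42298
t = 2: p = 0.42298 + (-0.01861) = 0.40437
t = 3: p = 0.40437 + (-0.00693) = 0.39744
t = 4: p = 0.39744 + (-0.00284) = 0.39460

0.395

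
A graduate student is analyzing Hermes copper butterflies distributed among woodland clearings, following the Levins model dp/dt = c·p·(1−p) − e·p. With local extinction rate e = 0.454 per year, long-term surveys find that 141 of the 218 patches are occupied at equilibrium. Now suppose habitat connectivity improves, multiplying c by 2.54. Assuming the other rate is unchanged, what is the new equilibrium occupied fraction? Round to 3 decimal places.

0.861

Observed p* = 141/218 = 0.64679.
Balance c(1−p*) = e gives c = e/(1 − 0.64679) = 0.454/0.35321 = 1.28535.
New p* = 1 − e/c = 1 − 0.45400/3.26479 = 0.86094.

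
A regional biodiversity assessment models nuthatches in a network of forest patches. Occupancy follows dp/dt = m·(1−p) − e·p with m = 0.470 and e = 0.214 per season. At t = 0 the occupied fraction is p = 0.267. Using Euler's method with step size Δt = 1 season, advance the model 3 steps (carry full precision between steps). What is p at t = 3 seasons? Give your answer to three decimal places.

0.674

Update rule: p ← p + [m·(1−p) − e·p]·Δt with Δt = 1.
step 1: Δp = +0.28737, p = 0.55437
step 2: Δp = +0.09081, p = 0.64518
step 3: Δp = +0.02870, p = 0.67388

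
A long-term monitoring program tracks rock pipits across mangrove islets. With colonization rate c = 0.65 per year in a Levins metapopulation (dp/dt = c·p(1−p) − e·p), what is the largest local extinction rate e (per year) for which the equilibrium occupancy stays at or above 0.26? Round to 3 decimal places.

0.481

1 − e/c ≥ 0.26 ⇒ e ≤ c(1 − 0.26) = 0.65 × 0.7400.
e_max = 0.4810.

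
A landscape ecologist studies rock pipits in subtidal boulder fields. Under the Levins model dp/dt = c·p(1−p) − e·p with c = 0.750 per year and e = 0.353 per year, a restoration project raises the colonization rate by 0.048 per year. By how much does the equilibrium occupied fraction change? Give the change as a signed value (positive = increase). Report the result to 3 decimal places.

Before: p* = 1 − 0.353/0.750 = 0.5293.
After the change, c = 0.798, e = 0.353, so p* = 1 − 0.353/0.798 = 0.5576.
Δp* = 0.5576 − 0.5293 = +0.0283.

0.028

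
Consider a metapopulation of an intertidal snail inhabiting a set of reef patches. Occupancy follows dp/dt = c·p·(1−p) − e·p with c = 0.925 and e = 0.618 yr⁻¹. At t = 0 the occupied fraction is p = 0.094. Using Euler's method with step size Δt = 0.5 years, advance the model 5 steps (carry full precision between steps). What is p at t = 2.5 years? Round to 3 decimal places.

Update rule: p ← p + [c·p·(1−p) − e·p]·Δt with Δt = 0.5.
t = 0.5: p = 0.09400 + (+0.01034) = 0.10434
t = 1: p = 0.10434 + (+0.01098) = 0.11532
t = 1.5: p = 0.11532 + (+0.01155) = 0.12687
t = 2: p = 0.12687 + (+0.01203) = 0.13890
t = 2.5: p = 0.13890 + (+0.01240) = 0.15130

0.151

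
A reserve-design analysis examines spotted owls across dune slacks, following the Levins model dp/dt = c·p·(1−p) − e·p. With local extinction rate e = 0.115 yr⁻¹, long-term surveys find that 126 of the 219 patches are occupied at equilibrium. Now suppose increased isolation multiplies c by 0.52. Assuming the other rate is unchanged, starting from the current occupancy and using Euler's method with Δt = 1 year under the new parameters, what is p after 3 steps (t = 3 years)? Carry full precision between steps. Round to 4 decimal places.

Observed p* = 126/219 = 0.57534.
Balance c(1−p*) = e gives c = e/(1 − 0.57534) = 0.115/0.42466 = 0.27081.
Starting from p₀ = 0.57534; update p ← p + (dp/dt)·Δt with the new parameters.
step 1: Δp = -0.03176, p = 0.54358
step 2: Δp = -0.02757, p = 0.51601
step 3: Δp = -0.02417, p = 0.49184

0.4918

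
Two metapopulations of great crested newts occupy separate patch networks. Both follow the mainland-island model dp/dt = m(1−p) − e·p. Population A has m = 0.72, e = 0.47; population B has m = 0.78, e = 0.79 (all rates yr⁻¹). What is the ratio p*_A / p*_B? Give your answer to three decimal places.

1.218

A: p*_A = m/(m+e) = 0.72/1.1900 = 0.6050.
B: p*_B = 0.78/1.5700 = 0.4968.
p*_A / p*_B = 0.6050/0.4968 = 1.2178.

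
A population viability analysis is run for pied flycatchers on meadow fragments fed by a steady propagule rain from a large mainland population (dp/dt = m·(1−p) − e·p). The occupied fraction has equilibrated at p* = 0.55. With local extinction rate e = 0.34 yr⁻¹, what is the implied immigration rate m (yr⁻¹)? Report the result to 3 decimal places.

At equilibrium m(1−p*) = e·p*, so m = e·p*/(1−p*).
m = 0.34 × 0.55 / 0.4500 = 0.1870/0.4500 = 0.4156.

0.416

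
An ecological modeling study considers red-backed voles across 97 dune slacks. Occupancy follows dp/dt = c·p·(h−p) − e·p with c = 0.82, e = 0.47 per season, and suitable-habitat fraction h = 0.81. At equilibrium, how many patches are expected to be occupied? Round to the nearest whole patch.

p* = h − e/c = 0.81 − 0.5732 = 0.2368.
Expected occupied patches = N × p* = 97 × 0.2368 = 22.97 ≈ 23.

23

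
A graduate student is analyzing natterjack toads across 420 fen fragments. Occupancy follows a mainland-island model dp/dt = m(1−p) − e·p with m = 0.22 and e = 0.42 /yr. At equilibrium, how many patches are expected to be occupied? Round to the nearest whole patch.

144

p* = m/(m+e) = 0.22/0.6400 = 0.3438.
Expected occupied patches = N × p* = 420 × 0.3438 = 144.38 ≈ 144.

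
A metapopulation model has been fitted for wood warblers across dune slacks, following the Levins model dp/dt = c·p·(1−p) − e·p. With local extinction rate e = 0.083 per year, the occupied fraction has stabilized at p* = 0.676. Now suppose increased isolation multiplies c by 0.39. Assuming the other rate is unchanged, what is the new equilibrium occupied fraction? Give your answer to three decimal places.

Balance c(1−p*) = e gives c = e/(1 − 0.67600) = 0.083/0.32400 = 0.25617.
New p* = 1 − e/c = 1 − 0.08300/0.09991 = 0.16925.

0.169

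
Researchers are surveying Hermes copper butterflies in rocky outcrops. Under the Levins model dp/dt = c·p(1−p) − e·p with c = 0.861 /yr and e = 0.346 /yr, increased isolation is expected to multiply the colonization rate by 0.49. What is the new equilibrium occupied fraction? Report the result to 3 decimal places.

0.180

Before: p* = 1 − 0.346/0.861 = 0.5981.
After the change, c = 0.42189, e = 0.346, so p* = 1 − 0.346/0.42189 = 0.1799.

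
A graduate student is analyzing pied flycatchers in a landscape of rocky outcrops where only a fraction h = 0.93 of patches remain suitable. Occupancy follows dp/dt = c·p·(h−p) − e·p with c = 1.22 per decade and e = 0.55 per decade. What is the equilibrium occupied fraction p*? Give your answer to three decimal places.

Setting dp/dt = 0 and dividing by p* gives c·(h−p*) = e.
So p* = h − e/c = 0.93 − 0.55/1.22 = 0.93 − 0.4508 = 0.4792.

0.479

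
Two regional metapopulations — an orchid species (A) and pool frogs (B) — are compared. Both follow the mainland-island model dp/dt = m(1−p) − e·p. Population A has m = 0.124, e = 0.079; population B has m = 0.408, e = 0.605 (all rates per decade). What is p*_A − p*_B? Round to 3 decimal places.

A: p*_A = m/(m+e) = 0.124/0.2030 = 0.6108.
B: p*_B = 0.408/1.0130 = 0.4028.
p*_A − p*_B = 0.6108 − 0.4028 = 0.2081.

0.208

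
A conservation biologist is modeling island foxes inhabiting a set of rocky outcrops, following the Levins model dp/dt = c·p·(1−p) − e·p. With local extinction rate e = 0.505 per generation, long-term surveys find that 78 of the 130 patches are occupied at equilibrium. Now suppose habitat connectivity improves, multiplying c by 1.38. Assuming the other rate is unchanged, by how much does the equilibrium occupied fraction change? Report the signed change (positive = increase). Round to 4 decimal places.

0.1101

Observed p* = 78/130 = 0.60000.
Balance c(1−p*) = e gives c = e/(1 − 0.60000) = 0.505/0.40000 = 1.26250.
New p* = 1 − e/c = 1 − 0.50500/1.74225 = 0.71014.
Δp* = 0.71014 − 0.60000 = +0.11014.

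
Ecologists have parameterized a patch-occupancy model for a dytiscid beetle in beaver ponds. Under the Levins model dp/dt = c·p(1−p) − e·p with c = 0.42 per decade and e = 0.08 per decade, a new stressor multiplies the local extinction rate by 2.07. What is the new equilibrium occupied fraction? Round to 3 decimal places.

0.606

Before: p* = 1 − 0.08/0.42 = 0.8095.
After the change, c = 0.42, e = 0.1656, so p* = 1 − 0.1656/0.42 = 0.6057.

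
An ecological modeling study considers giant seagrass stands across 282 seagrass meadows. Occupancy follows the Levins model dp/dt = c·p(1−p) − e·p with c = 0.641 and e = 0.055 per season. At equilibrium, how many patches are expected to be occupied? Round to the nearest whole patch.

258

p* = 1 − e/c = 1 − 0.055/0.641 = 0.9142.
Expected occupied patches = N × p* = 282 × 0.9142 = 257.80 ≈ 258.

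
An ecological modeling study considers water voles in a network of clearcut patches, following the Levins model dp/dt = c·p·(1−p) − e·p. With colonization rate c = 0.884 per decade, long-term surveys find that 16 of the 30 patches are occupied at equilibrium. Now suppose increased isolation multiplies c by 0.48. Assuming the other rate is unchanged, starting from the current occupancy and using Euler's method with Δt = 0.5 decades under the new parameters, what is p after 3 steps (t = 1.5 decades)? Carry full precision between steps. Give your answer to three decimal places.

0.394

Observed p* = 16/30 = 0.53333.
Balance c(1−p*) = e gives e = 0.884×(1 − 0.53333) = 0.41253.
Starting from p₀ = 0.53333; update p ← p + (dp/dt)·Δt with the new parameters.
  1  |  dp/dt·Δt = -0.057205  |  p_1 = 0.476129
  2  |  dp/dt·Δt = -0.045290  |  p_2 = 0.430838
  3  |  dp/dt·Δt = -0.036842  |  p_3 = 0.393996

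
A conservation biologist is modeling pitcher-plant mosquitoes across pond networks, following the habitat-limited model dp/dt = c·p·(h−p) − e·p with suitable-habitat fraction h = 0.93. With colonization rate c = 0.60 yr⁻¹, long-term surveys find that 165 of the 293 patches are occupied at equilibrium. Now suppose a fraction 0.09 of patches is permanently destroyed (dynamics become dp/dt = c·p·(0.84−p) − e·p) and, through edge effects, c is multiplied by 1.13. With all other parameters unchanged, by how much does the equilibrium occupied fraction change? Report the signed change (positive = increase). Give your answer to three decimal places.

Observed p* = 165/293 = 0.56314.
Balance c(h−p*) = e gives e = 0.60×(0.93 − 0.56314) = 0.22012.
New p* = 0.84 − e/c = 0.84 − 0.22012/0.67800 = 0.51534.
Δp* = 0.51534 − 0.56314 = -0.04780.

-0.048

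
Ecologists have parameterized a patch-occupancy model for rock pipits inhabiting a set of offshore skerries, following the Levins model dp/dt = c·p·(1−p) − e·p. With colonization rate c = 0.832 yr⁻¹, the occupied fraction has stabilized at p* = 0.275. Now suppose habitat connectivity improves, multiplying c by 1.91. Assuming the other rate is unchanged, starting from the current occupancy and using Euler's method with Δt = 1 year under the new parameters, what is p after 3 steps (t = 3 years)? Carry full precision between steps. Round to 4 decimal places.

0.6133

Balance c(1−p*) = e gives e = 0.832×(1 − 0.27500) = 0.60320.
Starting from p₀ = 0.27500; update p ← p + (dp/dt)·Δt with the new parameters.
  1  |  dp/dt·Δt = +0.150951  |  p_1 = 0.425951
  2  |  dp/dt·Δt = +0.131633  |  p_2 = 0.557584
  3  |  dp/dt·Δt = +0.055676  |  p_3 = 0.613260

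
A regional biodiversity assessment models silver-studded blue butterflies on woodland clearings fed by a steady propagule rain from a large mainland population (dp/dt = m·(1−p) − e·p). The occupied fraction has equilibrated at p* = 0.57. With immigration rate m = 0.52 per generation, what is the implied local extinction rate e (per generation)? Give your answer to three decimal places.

At equilibrium m(1−p*) = e·p*, so e = m(1−p*)/p*.
e = 0.52 × 0.4300 / 0.57 = 0.3923.

0.392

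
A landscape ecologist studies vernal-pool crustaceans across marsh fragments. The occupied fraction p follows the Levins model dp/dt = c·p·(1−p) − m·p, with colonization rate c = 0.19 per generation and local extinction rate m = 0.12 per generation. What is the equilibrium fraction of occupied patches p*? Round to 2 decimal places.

Setting dp/dt = 0 and dividing through by p* gives c·(1−p*) = m.
So p* = 1 − m/c = 1 − 0.12/0.19 = 1 − 0.6316 = 0.3684.

0.37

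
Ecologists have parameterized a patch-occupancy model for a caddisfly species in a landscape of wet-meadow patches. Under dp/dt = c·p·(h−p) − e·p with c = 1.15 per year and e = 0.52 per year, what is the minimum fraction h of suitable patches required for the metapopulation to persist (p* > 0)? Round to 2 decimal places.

p* = h − e/c is positive only when h > e/c.
h_min = e/c = 0.52/1.15 = 0.4522.

0.45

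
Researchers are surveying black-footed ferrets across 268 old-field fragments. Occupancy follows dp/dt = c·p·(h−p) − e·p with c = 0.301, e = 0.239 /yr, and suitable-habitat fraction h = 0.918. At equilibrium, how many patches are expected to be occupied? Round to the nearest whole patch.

33

p* = h − e/c = 0.918 − 0.7940 = 0.1240.
Expected occupied patches = N × p* = 268 × 0.1240 = 33.23 ≈ 33.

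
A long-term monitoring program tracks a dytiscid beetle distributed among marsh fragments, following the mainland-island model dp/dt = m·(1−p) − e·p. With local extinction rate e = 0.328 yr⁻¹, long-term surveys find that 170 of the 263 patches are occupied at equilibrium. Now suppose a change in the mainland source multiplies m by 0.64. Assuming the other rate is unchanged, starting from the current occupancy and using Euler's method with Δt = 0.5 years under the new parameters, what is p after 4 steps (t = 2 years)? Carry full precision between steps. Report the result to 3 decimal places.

Observed p* = 170/263 = 0.64639.
Balance m(1−p*) = e·p* gives m = e·p*/(1−p*) = 0.328×0.64639/0.35361 = 0.59957.
Starting from p₀ = 0.64639; update p ← p + (dp/dt)·Δt with the new parameters.
p: 0.64639 → 0.60823  (Δp = -0.03816)
p: 0.60823 → 0.58364  (Δp = -0.02458)
p: 0.58364 → 0.56781  (Δp = -0.01583)
p: 0.56781 → 0.55761  (Δp = -0.01020)

0.558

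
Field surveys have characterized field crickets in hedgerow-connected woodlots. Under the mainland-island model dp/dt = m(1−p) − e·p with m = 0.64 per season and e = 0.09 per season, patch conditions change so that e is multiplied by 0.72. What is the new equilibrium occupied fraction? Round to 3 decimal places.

Before: p* = 0.64/(0.64+0.09) = 0.8767.
After: m = 0.64, e = 0.0648; p* = 0.64/0.7048 = 0.9081.

0.908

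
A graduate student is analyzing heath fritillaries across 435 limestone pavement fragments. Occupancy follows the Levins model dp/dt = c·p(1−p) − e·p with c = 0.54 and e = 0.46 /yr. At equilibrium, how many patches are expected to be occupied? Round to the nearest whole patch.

p* = 1 − e/c = 1 − 0.46/0.54 = 0.1481.
Expected occupied patches = N × p* = 435 × 0.1481 = 64.44 ≈ 64.

64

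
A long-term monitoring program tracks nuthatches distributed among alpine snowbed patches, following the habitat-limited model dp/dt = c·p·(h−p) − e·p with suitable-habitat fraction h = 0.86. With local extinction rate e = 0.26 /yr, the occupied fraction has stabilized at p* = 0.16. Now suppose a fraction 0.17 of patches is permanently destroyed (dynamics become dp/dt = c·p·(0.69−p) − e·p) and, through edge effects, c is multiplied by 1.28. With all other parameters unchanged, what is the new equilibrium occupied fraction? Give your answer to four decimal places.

Balance c(h−p*) = e gives c = e/(0.86 − 0.16000) = 0.26/0.70000 = 0.37143.
New p* = 0.69 − e/c = 0.69 − 0.26000/0.47543 = 0.14313.

0.1431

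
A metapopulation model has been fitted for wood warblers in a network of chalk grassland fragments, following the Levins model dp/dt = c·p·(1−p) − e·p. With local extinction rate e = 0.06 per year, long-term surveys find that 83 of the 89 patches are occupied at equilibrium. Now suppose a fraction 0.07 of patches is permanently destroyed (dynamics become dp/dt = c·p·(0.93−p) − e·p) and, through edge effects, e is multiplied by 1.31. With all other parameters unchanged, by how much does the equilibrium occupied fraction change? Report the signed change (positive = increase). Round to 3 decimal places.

-0.091

Observed p* = 83/89 = 0.93258.
Balance c(1−p*) = e gives c = e/(1 − 0.93258) = 0.06/0.06742 = 0.88994.
New p* = 0.93 − e/c = 0.93 − 0.07860/0.88994 = 0.84168.
Δp* = 0.84168 − 0.93258 = -0.09090.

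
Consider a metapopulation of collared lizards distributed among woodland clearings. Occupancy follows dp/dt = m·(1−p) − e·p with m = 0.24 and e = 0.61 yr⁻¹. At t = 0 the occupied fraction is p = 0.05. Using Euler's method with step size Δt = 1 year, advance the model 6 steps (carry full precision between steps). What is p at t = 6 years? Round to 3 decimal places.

Update rule: p ← p + [m·(1−p) − e·p]·Δt with Δt = 1.
t = 1: p = 0.05000 + (+0.19750) = 0.24750
t = 2: p = 0.24750 + (+0.02962) = 0.27712
t = 3: p = 0.27712 + (+0.00444) = 0.28157
t = 4: p = 0.28157 + (+0.00067) = 0.28224
t = 5: p = 0.28224 + (+0.00010) = 0.28234
t = 6: p = 0.28234 + (+0.00001) = 0.28235

0.282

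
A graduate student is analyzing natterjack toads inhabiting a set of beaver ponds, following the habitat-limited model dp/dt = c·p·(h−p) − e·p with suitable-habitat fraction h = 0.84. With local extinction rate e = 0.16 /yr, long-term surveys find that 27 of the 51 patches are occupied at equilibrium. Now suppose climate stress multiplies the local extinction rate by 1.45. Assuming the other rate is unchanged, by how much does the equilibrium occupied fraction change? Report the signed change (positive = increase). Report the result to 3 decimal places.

-0.140

Observed p* = 27/51 = 0.52941.
Balance c(h−p*) = e gives c = e/(0.84 − 0.52941) = 0.16/0.31059 = 0.51515.
New p* = 0.84 − e/c = 0.84 − 0.23200/0.51515 = 0.38965.
Δp* = 0.38965 − 0.52941 = -0.13976.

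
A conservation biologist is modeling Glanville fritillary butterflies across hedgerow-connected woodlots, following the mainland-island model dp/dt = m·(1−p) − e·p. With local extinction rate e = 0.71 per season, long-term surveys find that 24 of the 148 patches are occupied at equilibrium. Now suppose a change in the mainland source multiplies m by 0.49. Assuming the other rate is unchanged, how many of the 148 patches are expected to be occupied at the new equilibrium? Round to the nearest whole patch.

13

Observed p* = 24/148 = 0.16216.
Balance m(1−p*) = e·p* gives m = e·p*/(1−p*) = 0.71×0.16216/0.83784 = 0.13742.
New p* = m/(m+e) = 0.06734/(0.06734+0.71000) = 0.08663.
Expected occupied = 148 × 0.08663 = 12.82 ≈ 13.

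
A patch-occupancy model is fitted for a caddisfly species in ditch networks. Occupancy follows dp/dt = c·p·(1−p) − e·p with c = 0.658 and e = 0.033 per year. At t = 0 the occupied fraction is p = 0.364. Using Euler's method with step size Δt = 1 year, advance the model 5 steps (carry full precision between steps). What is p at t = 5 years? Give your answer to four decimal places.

Update rule: p ← p + [c·p·(1−p) − e·p]·Δt with Δt = 1.
t = 1: p = 0.36400 + (+0.14032) = 0.50432
t = 2: p = 0.50432 + (+0.14785) = 0.65216
t = 3: p = 0.65216 + (+0.12774) = 0.77991
t = 4: p = 0.77991 + (+0.08721) = 0.86712
t = 5: p = 0.86712 + (+0.04720) = 0.91432

0.9143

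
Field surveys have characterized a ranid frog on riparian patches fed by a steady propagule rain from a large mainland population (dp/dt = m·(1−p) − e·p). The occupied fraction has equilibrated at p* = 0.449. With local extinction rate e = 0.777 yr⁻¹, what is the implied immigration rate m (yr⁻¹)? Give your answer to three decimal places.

At equilibrium m(1−p*) = e·p*, so m = e·p*/(1−p*).
m = 0.777 × 0.449 / 0.5510 = 0.3489/0.5510 = 0.6332.

0.633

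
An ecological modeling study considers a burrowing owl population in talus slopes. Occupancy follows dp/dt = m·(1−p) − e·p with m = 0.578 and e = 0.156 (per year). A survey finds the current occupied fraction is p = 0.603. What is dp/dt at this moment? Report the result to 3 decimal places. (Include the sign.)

Colonization term: m·(1−p) = 0.578×0.3970 = 0.22947.
Extinction term: e·p = 0.09407.
dp/dt = 0.22947 − 0.09407 = 0.13540.

0.135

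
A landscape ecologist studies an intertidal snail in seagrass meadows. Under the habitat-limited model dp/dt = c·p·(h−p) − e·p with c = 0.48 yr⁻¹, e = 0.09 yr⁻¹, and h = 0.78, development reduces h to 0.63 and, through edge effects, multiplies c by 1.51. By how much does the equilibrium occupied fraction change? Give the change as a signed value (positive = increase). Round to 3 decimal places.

Before: p* = h − e/c = 0.78 − 0.09/0.48 = 0.78 − 0.1875 = 0.5925.
After: c = 0.7248, e = 0.09, h = 0.63; p* = 0.63 − 0.09/0.7248 = 0.5058.
Δp* = 0.5058 − 0.5925 = -0.0867.

-0.087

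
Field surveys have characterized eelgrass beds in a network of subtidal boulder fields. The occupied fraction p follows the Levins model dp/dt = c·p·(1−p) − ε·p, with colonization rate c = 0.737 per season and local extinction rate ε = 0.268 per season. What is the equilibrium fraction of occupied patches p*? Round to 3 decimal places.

0.636

Setting dp/dt = 0 and dividing through by p* gives c·(1−p*) = ε.
So p* = 1 − ε/c = 1 − 0.268/0.737 = 1 − 0.3636 = 0.6364.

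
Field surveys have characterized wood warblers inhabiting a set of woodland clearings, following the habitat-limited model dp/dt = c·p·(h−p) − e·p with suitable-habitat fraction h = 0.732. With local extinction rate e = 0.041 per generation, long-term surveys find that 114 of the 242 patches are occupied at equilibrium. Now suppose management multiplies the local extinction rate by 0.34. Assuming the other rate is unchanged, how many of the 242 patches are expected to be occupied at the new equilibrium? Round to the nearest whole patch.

156

Observed p* = 114/242 = 0.47107.
Balance c(h−p*) = e gives c = e/(0.732 − 0.47107) = 0.041/0.26093 = 0.15713.
New p* = 0.732 − e/c = 0.732 − 0.01394/0.15713 = 0.64328.
Expected occupied = 242 × 0.64328 = 155.67 ≈ 156.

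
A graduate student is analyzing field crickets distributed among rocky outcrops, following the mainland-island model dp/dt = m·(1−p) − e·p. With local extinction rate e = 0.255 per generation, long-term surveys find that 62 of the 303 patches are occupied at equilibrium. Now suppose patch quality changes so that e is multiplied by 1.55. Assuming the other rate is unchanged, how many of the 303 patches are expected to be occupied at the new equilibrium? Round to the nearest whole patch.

Observed p* = 62/303 = 0.20462.
Balance m(1−p*) = e·p* gives m = e·p*/(1−p*) = 0.255×0.20462/0.79538 = 0.06560.
New p* = m/(m+e) = 0.06560/(0.06560+0.39525) = 0.14235.
Expected occupied = 303 × 0.14235 = 43.13 ≈ 43.

43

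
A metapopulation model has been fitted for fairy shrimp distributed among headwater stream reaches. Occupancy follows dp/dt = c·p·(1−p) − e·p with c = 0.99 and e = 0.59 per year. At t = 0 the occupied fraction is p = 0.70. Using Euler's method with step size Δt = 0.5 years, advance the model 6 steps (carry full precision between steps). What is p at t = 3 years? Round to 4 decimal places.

0.4481

Update rule: p ← p + [c·p·(1−p) − e·p]·Δt with Δt = 0.5.
  1  |  dp/dt·Δt = -0.102550  |  p_1 = 0.597450
  2  |  dp/dt·Δt = -0.057199  |  p_2 = 0.540251
  3  |  dp/dt·Δt = -0.036426  |  p_3 = 0.503825
  4  |  dp/dt·Δt = -0.024886  |  p_4 = 0.478940
  5  |  dp/dt·Δt = -0.017757  |  p_5 = 0.461183
  6  |  dp/dt·Δt = -0.013045  |  p_6 = 0.448138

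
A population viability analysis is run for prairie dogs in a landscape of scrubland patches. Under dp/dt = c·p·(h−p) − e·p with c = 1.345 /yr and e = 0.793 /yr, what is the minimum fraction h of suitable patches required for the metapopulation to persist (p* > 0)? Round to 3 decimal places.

p* = h − e/c is positive only when h > e/c.
h_min = e/c = 0.793/1.345 = 0.5896.

0.590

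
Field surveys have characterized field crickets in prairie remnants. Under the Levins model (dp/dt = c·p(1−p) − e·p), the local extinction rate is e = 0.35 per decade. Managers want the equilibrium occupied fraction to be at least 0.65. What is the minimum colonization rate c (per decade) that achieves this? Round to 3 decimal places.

1.000

p* = 1 − e/c ≥ 0.65 requires e/c ≤ 0.3500, i.e. c ≥ e/0.3500.
c_min = 0.35/0.3500 = 1.0000.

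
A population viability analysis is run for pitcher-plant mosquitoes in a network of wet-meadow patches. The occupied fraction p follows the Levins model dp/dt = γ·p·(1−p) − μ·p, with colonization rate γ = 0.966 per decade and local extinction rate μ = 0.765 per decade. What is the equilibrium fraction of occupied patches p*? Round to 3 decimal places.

0.208

At equilibrium, colonization balances extinction: γ·p*·(1−p*) = μ·p*.
So p* = 1 − μ/γ = 1 − 0.765/0.966 = 1 − 0.7919 = 0.2081.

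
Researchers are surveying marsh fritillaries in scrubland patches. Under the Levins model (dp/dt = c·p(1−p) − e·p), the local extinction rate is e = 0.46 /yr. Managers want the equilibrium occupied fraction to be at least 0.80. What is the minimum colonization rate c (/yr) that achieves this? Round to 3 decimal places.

2.300

p* = 1 − e/c ≥ 0.80 requires e/c ≤ 0.2000, i.e. c ≥ e/0.2000.
c_min = 0.46/0.2000 = 2.3000.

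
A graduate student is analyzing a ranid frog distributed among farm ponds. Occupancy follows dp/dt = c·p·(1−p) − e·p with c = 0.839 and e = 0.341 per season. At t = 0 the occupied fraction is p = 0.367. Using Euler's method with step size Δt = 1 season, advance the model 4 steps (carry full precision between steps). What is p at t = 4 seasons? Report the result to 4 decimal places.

0.5615

Update rule: p ← p + [c·p·(1−p) − e·p]·Δt with Δt = 1.
  1  |  dp/dt·Δt = +0.069762  |  p_1 = 0.436762
  2  |  dp/dt·Δt = +0.057459  |  p_2 = 0.494221
  3  |  dp/dt·Δt = +0.041193  |  p_3 = 0.535414
  4  |  dp/dt·Δt = +0.026122  |  p_4 = 0.561535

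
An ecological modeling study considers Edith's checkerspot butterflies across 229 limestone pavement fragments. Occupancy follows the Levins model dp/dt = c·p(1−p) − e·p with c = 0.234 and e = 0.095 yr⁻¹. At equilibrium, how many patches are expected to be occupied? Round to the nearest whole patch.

p* = 1 − e/c = 1 − 0.095/0.234 = 0.5940.
Expected occupied patches = N × p* = 229 × 0.5940 = 136.03 ≈ 136.

136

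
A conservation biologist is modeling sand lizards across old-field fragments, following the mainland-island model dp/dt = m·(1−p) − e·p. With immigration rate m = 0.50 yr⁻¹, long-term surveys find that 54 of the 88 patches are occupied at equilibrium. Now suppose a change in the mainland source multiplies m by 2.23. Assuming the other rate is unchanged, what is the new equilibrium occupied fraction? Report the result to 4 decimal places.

Observed p* = 54/88 = 0.61364.
Balance m(1−p*) = e·p* gives e = m(1−p*)/p* = 0.50×0.38636/0.61364 = 0.31481.
New p* = m/(m+e) = 1.11500/(1.11500+0.31481) = 0.77982.

0.7798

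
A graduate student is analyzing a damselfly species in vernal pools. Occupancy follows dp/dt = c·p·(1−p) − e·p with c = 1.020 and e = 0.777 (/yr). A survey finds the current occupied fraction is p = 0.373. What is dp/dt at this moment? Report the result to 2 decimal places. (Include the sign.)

-0.05

Colonization term: c·p·(1−p) = 1.020×0.373×0.6270 = 0.23855.
Extinction term: e·p = 0.28982.
dp/dt = 0.23855 − 0.28982 = -0.05127.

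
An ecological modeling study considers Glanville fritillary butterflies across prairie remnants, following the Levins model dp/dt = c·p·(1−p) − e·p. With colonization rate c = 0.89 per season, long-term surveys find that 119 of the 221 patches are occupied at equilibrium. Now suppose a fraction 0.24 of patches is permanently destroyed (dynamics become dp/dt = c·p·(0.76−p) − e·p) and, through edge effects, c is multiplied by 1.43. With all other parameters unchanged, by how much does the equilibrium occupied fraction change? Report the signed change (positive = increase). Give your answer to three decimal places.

-0.101

Observed p* = 119/221 = 0.53846.
Balance c(1−p*) = e gives e = 0.89×(1 − 0.53846) = 0.41077.
New p* = 0.76 − e/c = 0.76 − 0.41077/1.27270 = 0.43725.
Δp* = 0.43725 − 0.53846 = -0.10121.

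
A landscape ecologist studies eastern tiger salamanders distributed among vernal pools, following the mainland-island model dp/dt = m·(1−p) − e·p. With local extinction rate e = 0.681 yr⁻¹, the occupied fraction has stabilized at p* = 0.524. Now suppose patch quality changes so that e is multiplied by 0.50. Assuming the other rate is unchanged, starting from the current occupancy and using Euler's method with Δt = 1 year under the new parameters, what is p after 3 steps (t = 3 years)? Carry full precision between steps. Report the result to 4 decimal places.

0.6878

Balance m(1−p*) = e·p* gives m = e·p*/(1−p*) = 0.681×0.52400/0.47600 = 0.74967.
Starting from p₀ = 0.52400; update p ← p + (dp/dt)·Δt with the new parameters.
p: 0.52400 → 0.70242  (Δp = +0.17842)
p: 0.70242 → 0.68633  (Δp = -0.01609)
p: 0.68633 → 0.68778  (Δp = +0.00145)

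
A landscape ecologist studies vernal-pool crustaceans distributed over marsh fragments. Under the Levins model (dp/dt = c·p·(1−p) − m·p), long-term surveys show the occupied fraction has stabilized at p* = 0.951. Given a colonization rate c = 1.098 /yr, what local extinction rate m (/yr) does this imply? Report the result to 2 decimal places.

At equilibrium c(1−p*) = m.
m = 1.098 × (1 − 0.951) = 1.098 × 0.0490 = 0.0538.

0.05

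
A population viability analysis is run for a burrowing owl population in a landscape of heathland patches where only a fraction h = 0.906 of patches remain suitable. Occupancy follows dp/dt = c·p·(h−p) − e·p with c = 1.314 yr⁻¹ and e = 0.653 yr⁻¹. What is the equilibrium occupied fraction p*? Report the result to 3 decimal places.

Setting dp/dt = 0 and dividing by p* gives c·(h−p*) = e.
So p* = h − e/c = 0.906 − 0.653/1.314 = 0.906 − 0.4970 = 0.4090.

0.409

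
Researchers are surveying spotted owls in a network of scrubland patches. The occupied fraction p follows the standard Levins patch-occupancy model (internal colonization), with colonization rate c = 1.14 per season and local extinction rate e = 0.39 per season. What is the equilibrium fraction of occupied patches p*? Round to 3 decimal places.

0.658

Setting dp/dt = 0 and dividing through by p* gives c·(1−p*) = e.
So p* = 1 − e/c = 1 − 0.39/1.14 = 1 − 0.3421 = 0.6579.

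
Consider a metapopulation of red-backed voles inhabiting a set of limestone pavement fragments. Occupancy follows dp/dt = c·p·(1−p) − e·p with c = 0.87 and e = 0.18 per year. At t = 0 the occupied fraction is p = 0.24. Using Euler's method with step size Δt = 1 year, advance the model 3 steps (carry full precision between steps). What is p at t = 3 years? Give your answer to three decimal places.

0.620

Update rule: p ← p + [c·p·(1−p) − e·p]·Δt with Δt = 1.
step 1: Δp = +0.11549, p = 0.35549
step 2: Δp = +0.13534, p = 0.49083
step 3: Δp = +0.12908, p = 0.61991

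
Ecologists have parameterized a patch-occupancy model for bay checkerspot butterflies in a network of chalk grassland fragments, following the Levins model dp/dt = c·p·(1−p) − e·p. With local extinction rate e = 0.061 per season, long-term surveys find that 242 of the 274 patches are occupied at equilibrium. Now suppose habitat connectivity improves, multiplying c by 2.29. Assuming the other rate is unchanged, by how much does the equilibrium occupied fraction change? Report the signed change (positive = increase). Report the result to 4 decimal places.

0.0658

Observed p* = 242/274 = 0.88321.
Balance c(1−p*) = e gives c = e/(1 − 0.88321) = 0.061/0.11679 = 0.52230.
New p* = 1 − e/c = 1 − 0.06100/1.19607 = 0.94900.
Δp* = 0.94900 − 0.88321 = +0.06579.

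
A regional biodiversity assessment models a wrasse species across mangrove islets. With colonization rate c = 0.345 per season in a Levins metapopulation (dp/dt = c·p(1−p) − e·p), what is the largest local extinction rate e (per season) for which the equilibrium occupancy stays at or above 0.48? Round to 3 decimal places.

0.179

1 − e/c ≥ 0.48 ⇒ e ≤ c(1 − 0.48) = 0.345 × 0.5200.
e_max = 0.1794.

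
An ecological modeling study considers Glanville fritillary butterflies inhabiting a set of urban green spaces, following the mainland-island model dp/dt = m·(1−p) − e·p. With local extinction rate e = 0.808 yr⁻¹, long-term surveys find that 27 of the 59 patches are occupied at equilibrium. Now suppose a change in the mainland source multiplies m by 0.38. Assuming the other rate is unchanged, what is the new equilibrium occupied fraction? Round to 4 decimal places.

0.2428

Observed p* = 27/59 = 0.45763.
Balance m(1−p*) = e·p* gives m = e·p*/(1−p*) = 0.808×0.45763/0.54237 = 0.68176.
New p* = m/(m+e) = 0.25907/(0.25907+0.80800) = 0.24279.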